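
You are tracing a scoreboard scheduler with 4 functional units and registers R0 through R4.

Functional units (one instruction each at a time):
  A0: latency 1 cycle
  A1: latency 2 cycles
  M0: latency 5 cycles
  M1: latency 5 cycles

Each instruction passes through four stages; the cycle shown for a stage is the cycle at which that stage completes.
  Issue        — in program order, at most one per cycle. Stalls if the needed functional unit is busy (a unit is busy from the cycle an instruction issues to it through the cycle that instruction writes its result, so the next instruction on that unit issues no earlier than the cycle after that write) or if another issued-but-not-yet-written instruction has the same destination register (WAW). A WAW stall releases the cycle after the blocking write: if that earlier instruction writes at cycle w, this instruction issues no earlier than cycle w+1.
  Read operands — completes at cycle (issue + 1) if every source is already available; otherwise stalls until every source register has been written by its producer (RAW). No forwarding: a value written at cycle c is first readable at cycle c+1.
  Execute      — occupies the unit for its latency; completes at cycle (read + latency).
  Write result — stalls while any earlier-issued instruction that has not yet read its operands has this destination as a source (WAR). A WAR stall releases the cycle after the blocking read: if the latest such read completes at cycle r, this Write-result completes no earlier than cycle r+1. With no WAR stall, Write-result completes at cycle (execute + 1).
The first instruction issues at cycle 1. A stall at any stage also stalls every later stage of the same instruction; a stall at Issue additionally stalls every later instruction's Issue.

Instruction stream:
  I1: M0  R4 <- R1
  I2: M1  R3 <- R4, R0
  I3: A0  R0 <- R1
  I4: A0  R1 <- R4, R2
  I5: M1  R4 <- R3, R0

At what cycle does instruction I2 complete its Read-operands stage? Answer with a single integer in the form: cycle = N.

I1 -> (1, 2, 7, 8)
I2 -> (2, 9, 14, 15)  // RAW R4: wait I1 write@8
I3 -> (3, 4, 5, 10)  // WAR R0: wait I2 read@9
I4 -> (11, 12, 13, 14)  // struct: A0 busy until I3 writes@10
I5 -> (16, 17, 22, 23)  // struct: M1 busy until I2 writes@15

cycle = 9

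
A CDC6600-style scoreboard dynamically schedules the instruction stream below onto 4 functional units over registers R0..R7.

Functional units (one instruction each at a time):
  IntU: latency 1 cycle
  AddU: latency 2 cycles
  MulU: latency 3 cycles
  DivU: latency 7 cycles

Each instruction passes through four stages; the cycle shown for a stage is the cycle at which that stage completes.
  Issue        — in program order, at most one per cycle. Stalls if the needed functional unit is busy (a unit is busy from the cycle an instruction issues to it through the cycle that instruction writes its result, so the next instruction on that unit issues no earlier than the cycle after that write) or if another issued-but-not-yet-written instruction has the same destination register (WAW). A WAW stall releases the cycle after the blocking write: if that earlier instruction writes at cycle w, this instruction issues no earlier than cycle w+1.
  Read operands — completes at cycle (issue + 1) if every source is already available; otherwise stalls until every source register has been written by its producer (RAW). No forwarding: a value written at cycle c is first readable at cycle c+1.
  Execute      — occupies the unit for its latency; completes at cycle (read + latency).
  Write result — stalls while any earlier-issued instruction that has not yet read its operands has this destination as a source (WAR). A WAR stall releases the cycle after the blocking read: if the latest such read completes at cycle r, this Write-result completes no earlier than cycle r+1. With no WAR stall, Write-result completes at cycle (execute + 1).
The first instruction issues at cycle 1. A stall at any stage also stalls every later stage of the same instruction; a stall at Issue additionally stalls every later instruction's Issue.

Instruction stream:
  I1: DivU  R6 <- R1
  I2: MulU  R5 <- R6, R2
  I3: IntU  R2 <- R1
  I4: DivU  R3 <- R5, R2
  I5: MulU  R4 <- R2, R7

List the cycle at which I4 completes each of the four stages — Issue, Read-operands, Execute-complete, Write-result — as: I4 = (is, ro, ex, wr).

cycle 1: I1 issues→DivU
cycle 2: I1 reads · I2 issues→MulU
cycle 3: I3 issues→IntU
cycle 4: I3 reads
cycle 5: I3 exec-done
cycle 9: I1 exec-done
cycle 10: I1 writes R6
cycle 11: I2 reads · I4 issues→DivU
cycle 12: I3 writes R2
cycle 14: I2 exec-done
cycle 15: I2 writes R5
cycle 16: I4 reads · I5 issues→MulU
cycle 17: I5 reads
cycle 20: I5 exec-done
cycle 21: I5 writes R4
cycle 23: I4 exec-done
cycle 24: I4 writes R3

I4 = (11, 16, 23, 24)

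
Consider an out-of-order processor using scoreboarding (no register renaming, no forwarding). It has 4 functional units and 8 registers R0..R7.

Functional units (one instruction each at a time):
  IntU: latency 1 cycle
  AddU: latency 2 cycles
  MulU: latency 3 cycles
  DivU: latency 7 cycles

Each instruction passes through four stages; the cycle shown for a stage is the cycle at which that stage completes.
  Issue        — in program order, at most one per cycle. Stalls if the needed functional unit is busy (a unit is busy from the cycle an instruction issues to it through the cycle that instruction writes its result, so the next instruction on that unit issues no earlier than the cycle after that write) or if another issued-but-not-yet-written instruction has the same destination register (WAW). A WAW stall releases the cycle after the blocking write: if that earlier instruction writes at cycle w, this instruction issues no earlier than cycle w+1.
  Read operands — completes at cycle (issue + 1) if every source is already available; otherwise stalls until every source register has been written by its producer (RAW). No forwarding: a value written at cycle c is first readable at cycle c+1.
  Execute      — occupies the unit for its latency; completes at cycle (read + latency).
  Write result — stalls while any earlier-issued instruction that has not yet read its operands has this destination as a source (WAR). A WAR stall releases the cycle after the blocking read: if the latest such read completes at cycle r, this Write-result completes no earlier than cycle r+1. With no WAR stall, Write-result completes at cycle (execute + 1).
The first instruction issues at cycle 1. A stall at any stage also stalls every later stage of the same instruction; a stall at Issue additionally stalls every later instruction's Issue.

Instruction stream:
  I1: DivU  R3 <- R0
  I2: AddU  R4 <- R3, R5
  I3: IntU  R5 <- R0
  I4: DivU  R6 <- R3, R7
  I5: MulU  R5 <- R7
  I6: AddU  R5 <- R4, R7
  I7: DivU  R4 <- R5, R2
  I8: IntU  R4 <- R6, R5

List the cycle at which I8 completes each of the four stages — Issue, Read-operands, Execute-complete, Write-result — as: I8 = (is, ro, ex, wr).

I8 = (33, 34, 35, 36)

I1 -> (1, 2, 9, 10)
I2 -> (2, 11, 13, 14)  // RAW R3: wait I1 write@10
I3 -> (3, 4, 5, 12)  // WAR R5: wait I2 read@11
I4 -> (11, 12, 19, 20)  // struct: DivU busy until I1 writes@10
I5 -> (13, 14, 17, 18)  // WAW R5: wait I3 write@12
I6 -> (19, 20, 22, 23)  // WAW R5: wait I5 write@18
I7 -> (21, 24, 31, 32)  // struct: DivU busy until I4 writes@20, RAW R5: wait I6 write@23
I8 -> (33, 34, 35, 36)  // WAW R4: wait I7 write@32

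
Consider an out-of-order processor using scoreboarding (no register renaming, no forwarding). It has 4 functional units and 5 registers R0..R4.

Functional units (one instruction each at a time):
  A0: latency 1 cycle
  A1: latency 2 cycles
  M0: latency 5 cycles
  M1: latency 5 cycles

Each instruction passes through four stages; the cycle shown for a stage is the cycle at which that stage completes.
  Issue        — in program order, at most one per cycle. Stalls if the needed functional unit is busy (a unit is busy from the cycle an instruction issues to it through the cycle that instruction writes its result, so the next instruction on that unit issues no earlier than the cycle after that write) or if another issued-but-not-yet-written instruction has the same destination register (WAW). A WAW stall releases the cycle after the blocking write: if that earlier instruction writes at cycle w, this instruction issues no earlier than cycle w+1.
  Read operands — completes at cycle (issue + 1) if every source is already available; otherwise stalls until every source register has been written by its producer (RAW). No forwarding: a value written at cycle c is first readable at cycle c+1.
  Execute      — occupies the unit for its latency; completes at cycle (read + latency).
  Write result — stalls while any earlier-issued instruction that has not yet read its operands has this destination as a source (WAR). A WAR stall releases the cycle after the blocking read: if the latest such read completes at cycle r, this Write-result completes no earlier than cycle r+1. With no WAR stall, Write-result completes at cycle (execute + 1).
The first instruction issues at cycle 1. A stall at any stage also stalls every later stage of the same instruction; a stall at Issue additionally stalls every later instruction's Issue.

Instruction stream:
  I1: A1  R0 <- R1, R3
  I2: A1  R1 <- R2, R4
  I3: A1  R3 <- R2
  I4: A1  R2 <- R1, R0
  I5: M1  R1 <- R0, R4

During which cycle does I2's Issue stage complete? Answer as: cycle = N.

[1] I1 issues→A1
[2] I1 reads
[4] I1 exec-done
[5] I1 writes R0
[6] I2 issues→A1
[7] I2 reads
[9] I2 exec-done
[10] I2 writes R1
[11] I3 issues→A1
[12] I3 reads
[14] I3 exec-done
[15] I3 writes R3
[16] I4 issues→A1
[17] I4 reads, I5 issues→M1
[18] I5 reads
[19] I4 exec-done
[20] I4 writes R2
[23] I5 exec-done
[24] I5 writes R1

cycle = 6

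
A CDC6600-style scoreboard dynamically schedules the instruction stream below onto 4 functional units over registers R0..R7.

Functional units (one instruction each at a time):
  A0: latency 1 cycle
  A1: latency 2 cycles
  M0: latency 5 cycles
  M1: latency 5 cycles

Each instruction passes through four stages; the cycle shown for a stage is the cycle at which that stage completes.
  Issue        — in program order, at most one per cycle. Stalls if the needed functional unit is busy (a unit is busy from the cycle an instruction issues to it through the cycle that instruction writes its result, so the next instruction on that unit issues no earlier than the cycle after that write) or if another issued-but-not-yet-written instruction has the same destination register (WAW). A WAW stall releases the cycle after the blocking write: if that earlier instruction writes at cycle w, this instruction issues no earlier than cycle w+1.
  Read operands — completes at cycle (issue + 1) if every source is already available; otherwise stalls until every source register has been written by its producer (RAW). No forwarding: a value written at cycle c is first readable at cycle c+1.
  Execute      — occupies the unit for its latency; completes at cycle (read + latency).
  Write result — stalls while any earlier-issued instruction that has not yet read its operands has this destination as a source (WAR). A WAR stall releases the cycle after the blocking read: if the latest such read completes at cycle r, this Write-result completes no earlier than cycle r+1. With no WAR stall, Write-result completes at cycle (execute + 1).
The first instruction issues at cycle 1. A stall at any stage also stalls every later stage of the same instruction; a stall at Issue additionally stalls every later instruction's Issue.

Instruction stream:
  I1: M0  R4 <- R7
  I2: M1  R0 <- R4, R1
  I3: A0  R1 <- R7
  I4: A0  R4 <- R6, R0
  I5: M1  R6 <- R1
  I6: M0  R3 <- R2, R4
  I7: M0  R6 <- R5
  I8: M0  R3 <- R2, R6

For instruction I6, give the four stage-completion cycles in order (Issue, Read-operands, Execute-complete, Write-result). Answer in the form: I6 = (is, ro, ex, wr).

t=1  I1 dispatched to M0
t=2  I1 operands ready | I2 dispatched to M1
t=3  I3 dispatched to A0
t=4  I3 operands ready
t=5  I3 complete
t=7  I1 complete
t=8  R4←I1
t=9  I2 operands ready
t=10  R1←I3
t=11  I4 dispatched to A0
t=14  I2 complete
t=15  R0←I2
t=16  I4 operands ready | I5 dispatched to M1
t=17  I4 complete | I5 operands ready | I6 dispatched to M0
t=18  R4←I4
t=19  I6 operands ready
t=22  I5 complete
t=23  R6←I5
t=24  I6 complete
t=25  R3←I6
t=26  I7 dispatched to M0
t=27  I7 operands ready
t=32  I7 complete
t=33  R6←I7
t=34  I8 dispatched to M0
t=35  I8 operands ready
t=40  I8 complete
t=41  R3←I8

I6 = (17, 19, 24, 25)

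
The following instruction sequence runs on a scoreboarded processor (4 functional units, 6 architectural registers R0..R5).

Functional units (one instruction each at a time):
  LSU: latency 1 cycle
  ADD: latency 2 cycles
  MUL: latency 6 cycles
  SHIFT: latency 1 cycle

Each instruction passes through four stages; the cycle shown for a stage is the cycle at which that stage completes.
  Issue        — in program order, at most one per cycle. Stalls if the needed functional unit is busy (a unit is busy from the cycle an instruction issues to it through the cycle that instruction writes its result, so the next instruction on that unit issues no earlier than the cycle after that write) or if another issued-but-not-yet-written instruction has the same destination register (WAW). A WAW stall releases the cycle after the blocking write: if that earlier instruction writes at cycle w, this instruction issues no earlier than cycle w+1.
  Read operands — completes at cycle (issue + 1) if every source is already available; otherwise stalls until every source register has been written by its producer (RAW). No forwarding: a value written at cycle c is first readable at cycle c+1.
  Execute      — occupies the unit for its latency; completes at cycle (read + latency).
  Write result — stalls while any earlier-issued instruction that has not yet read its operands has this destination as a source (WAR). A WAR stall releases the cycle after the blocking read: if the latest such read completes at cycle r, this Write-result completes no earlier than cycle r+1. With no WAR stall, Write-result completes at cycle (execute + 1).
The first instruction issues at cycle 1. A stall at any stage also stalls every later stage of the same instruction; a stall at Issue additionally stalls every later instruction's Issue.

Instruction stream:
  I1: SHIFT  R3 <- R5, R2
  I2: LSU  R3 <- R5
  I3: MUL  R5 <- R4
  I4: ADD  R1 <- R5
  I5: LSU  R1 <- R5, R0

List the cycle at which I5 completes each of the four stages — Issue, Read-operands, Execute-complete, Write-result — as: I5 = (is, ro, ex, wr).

I5 = (19, 20, 21, 22)

[1] I1 issues→SHIFT
[2] I1 reads
[3] I1 exec-done
[4] I1 writes R3
[5] I2 issues→LSU
[6] I2 reads; I3 issues→MUL
[7] I2 exec-done; I3 reads; I4 issues→ADD
[8] I2 writes R3
[13] I3 exec-done
[14] I3 writes R5
[15] I4 reads
[17] I4 exec-done
[18] I4 writes R1
[19] I5 issues→LSU
[20] I5 reads
[21] I5 exec-done
[22] I5 writes R1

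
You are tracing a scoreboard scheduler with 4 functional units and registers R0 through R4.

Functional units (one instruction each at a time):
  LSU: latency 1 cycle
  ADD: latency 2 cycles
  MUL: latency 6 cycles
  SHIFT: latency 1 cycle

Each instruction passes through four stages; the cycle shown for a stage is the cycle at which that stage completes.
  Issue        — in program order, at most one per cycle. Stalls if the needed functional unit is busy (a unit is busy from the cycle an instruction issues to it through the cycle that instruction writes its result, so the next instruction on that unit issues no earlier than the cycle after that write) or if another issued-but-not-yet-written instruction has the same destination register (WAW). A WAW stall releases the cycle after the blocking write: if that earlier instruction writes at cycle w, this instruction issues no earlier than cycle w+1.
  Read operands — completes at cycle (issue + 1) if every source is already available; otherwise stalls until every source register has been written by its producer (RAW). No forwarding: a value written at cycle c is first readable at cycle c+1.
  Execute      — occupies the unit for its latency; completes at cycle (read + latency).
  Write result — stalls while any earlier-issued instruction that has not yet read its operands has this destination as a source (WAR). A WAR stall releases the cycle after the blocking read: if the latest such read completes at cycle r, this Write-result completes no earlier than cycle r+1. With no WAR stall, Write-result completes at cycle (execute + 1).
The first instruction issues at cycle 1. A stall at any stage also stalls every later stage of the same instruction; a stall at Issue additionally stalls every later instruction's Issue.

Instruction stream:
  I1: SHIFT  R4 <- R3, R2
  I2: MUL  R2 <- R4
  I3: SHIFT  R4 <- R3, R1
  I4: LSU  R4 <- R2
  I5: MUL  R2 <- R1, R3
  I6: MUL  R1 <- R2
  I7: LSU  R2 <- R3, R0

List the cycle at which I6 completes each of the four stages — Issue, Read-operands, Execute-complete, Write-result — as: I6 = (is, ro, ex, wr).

I6 = (22, 23, 29, 30)

I1  is:1  ro:2  ex:3  wr:4
I2  is:2  ro:5  ex:11  wr:12  — RAW R4: wait I1 write@4
I3  is:5  ro:6  ex:7  wr:8  — struct: SHIFT busy until I1 writes@4
I4  is:9  ro:13  ex:14  wr:15  — WAW R4: wait I3 write@8, RAW R2: wait I2 write@12
I5  is:13  ro:14  ex:20  wr:21  — struct: MUL busy until I2 writes@12
I6  is:22  ro:23  ex:29  wr:30  — struct: MUL busy until I5 writes@21
I7  is:23  ro:24  ex:25  wr:26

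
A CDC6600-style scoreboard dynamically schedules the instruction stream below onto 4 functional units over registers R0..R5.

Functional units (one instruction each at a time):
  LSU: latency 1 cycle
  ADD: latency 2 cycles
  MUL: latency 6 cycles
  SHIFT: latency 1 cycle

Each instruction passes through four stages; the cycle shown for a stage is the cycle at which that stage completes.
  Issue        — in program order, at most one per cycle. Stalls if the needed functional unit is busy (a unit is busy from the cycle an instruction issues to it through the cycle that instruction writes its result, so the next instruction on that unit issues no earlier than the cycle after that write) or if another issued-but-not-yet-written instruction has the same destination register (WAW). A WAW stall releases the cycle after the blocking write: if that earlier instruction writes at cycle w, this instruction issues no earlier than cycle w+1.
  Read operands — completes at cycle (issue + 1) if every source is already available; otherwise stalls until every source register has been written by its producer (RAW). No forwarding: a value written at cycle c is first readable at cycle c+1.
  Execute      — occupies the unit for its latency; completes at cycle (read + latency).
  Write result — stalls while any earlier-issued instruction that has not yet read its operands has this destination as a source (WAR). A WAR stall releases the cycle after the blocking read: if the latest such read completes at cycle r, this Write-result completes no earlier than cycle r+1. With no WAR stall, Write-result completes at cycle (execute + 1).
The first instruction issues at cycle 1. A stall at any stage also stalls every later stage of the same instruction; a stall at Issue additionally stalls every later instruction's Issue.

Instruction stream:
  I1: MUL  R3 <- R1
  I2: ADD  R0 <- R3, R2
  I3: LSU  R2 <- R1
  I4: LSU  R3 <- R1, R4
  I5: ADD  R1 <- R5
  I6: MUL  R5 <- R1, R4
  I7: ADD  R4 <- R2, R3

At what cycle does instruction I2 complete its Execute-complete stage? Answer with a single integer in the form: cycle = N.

[I1] 1/2/8/9
[I2] 2/10/12/13  (RAW R3: wait I1 write@9)
[I3] 3/4/5/11  (WAR R2: wait I2 read@10)
[I4] 12/13/14/15  (struct: LSU busy until I3 writes@11)
[I5] 14/15/17/18  (struct: ADD busy until I2 writes@13)
[I6] 15/19/25/26  (RAW R1: wait I5 write@18)
[I7] 19/20/22/23  (struct: ADD busy until I5 writes@18)

cycle = 12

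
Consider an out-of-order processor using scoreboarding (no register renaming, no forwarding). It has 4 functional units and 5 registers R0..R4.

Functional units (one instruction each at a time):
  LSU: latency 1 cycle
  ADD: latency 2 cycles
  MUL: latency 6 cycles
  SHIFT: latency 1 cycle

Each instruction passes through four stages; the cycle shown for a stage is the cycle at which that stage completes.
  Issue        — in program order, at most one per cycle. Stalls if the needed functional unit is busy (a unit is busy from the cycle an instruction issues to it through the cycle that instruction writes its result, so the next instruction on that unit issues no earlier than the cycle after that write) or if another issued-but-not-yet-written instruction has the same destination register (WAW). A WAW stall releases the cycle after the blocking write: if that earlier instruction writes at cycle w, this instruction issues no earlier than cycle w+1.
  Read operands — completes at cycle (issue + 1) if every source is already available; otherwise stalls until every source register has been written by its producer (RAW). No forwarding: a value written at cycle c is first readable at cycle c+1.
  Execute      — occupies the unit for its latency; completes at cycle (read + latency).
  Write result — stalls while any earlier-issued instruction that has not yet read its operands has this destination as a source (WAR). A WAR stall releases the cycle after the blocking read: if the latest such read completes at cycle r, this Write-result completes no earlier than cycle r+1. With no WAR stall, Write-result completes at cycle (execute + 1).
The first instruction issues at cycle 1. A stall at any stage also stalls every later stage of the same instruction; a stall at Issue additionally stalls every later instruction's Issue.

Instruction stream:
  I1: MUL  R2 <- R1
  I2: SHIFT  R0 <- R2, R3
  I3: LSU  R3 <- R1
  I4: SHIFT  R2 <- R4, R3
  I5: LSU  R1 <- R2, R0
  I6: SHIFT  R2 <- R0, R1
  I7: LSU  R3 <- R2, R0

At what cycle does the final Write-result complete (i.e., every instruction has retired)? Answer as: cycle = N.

cycle = 25

cycle 1: I1 issues→MUL
cycle 2: I1 reads | I2 issues→SHIFT
cycle 3: I3 issues→LSU
cycle 4: I3 reads
cycle 5: I3 exec-done
cycle 8: I1 exec-done
cycle 9: I1 writes R2
cycle 10: I2 reads
cycle 11: I2 exec-done | I3 writes R3
cycle 12: I2 writes R0
cycle 13: I4 issues→SHIFT
cycle 14: I4 reads | I5 issues→LSU
cycle 15: I4 exec-done
cycle 16: I4 writes R2
cycle 17: I5 reads | I6 issues→SHIFT
cycle 18: I5 exec-done
cycle 19: I5 writes R1
cycle 20: I6 reads | I7 issues→LSU
cycle 21: I6 exec-done
cycle 22: I6 writes R2
cycle 23: I7 reads
cycle 24: I7 exec-done
cycle 25: I7 writes R3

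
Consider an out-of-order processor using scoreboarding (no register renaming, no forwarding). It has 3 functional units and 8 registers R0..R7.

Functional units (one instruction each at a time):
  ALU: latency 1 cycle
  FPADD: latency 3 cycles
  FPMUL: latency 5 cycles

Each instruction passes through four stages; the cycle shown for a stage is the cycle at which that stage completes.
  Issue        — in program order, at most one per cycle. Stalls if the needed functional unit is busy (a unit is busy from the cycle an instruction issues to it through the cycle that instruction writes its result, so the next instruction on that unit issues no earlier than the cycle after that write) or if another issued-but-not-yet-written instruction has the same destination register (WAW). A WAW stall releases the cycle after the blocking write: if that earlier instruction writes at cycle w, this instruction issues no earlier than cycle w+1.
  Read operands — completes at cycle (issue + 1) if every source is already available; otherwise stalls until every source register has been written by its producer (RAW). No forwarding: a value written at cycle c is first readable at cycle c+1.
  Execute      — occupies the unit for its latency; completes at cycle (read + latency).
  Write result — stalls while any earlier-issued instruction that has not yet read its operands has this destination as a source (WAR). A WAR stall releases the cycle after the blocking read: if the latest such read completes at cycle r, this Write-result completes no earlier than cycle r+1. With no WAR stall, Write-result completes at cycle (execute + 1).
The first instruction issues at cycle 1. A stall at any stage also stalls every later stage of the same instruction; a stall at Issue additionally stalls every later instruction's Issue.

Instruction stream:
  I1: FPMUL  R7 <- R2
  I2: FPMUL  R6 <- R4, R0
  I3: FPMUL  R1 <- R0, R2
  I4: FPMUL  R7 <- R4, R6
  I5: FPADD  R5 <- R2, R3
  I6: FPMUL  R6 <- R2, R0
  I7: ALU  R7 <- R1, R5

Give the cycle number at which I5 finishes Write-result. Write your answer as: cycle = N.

t=1  I1→FPMUL
t=2  I1 RO
t=7  I1 EX
t=8  I1 WR R7
t=9  I2→FPMUL
t=10  I2 RO
t=15  I2 EX
t=16  I2 WR R6
t=17  I3→FPMUL
t=18  I3 RO
t=23  I3 EX
t=24  I3 WR R1
t=25  I4→FPMUL
t=26  I4 RO, I5→FPADD
t=27  I5 RO
t=30  I5 EX
t=31  I4 EX, I5 WR R5
t=32  I4 WR R7
t=33  I6→FPMUL
t=34  I6 RO, I7→ALU
t=35  I7 RO
t=36  I7 EX
t=37  I7 WR R7
t=39  I6 EX
t=40  I6 WR R6

cycle = 31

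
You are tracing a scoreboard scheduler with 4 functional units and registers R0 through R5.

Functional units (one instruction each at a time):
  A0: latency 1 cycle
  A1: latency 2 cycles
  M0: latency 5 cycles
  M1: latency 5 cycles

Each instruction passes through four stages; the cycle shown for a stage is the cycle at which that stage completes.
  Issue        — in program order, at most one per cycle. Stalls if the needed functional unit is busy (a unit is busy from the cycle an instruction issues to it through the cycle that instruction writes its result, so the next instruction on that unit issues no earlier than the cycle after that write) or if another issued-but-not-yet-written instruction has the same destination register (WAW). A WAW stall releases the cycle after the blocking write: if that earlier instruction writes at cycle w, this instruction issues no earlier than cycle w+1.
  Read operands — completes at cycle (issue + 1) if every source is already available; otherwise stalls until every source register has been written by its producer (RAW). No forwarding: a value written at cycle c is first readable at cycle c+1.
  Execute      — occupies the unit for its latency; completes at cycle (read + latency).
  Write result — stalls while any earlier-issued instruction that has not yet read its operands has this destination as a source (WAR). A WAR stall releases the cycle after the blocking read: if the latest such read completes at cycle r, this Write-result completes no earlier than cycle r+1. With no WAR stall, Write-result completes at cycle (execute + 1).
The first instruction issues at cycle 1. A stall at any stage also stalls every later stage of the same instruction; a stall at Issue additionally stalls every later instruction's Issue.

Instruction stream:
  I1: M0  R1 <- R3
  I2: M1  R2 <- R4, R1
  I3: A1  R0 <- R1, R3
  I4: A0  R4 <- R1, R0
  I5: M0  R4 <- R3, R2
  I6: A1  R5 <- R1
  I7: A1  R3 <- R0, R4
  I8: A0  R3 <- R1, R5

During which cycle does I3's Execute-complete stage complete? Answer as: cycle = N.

cycle = 11

cycle 1: issue I1 (M0)
cycle 2: I1 read-ops; issue I2 (M1)
cycle 3: issue I3 (A1)
cycle 4: issue I4 (A0)
cycle 7: I1 finished on M0
cycle 8: I1→R1
cycle 9: I2 read-ops; I3 read-ops
cycle 11: I3 finished on A1
cycle 12: I3→R0
cycle 13: I4 read-ops
cycle 14: I2 finished on M1; I4 finished on A0
cycle 15: I2→R2; I4→R4
cycle 16: issue I5 (M0)
cycle 17: I5 read-ops; issue I6 (A1)
cycle 18: I6 read-ops
cycle 20: I6 finished on A1
cycle 21: I6→R5
cycle 22: I5 finished on M0; issue I7 (A1)
cycle 23: I5→R4
cycle 24: I7 read-ops
cycle 26: I7 finished on A1
cycle 27: I7→R3
cycle 28: issue I8 (A0)
cycle 29: I8 read-ops
cycle 30: I8 finished on A0
cycle 31: I8→R3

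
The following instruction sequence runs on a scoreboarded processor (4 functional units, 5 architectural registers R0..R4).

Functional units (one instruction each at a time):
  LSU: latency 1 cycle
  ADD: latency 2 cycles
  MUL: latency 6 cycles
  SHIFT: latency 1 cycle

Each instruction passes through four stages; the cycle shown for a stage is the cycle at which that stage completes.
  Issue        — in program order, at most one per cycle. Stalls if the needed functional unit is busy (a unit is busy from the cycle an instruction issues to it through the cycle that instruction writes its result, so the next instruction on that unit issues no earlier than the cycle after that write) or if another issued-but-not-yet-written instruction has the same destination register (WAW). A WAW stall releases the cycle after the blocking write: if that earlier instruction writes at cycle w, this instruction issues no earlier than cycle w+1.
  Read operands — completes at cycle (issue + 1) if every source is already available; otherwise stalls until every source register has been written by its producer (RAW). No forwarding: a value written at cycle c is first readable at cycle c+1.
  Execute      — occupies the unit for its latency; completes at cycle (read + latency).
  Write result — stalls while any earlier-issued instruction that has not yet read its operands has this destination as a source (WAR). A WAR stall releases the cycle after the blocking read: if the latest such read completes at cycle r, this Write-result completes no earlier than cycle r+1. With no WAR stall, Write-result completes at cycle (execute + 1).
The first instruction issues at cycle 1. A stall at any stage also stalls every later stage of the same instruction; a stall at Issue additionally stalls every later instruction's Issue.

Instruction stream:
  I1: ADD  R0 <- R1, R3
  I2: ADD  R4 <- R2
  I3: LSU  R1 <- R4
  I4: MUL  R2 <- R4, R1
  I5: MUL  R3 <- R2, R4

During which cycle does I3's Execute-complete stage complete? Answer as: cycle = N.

cycle = 12

I1  is:1  ro:2  ex:4  wr:5
I2  is:6  ro:7  ex:9  wr:10  — struct: ADD busy until I1 writes@5
I3  is:7  ro:11  ex:12  wr:13  — RAW R4: wait I2 write@10
I4  is:8  ro:14  ex:20  wr:21  — RAW R1: wait I3 write@13
I5  is:22  ro:23  ex:29  wr:30  — struct: MUL busy until I4 writes@21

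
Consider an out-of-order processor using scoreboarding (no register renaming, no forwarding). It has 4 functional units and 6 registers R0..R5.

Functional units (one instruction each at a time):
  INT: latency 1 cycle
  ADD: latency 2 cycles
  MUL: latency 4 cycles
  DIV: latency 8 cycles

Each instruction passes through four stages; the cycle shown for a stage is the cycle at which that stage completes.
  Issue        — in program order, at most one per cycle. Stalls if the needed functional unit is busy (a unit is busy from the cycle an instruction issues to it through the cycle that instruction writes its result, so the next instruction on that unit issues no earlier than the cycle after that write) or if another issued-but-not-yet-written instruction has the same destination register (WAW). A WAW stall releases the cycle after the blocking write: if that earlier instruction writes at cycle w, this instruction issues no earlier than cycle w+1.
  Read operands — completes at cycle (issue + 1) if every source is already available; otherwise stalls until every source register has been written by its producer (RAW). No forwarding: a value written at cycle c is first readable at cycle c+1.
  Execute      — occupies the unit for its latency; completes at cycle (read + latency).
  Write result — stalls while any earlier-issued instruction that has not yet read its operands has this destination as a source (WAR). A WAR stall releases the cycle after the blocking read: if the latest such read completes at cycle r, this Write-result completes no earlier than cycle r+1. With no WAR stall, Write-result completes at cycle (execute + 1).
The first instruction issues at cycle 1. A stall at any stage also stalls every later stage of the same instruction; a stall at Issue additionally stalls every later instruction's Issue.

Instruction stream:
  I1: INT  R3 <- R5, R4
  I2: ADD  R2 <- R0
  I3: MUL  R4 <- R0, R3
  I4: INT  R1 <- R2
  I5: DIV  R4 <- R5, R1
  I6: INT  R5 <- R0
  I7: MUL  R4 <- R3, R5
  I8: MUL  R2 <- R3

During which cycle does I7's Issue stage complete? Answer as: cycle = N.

cycle = 22

I1 -> (1, 2, 3, 4)
I2 -> (2, 3, 5, 6)
I3 -> (3, 5, 9, 10)  // RAW R3: wait I1 write@4
I4 -> (5, 7, 8, 9)  // struct: INT busy until I1 writes@4, RAW R2: wait I2 write@6
I5 -> (11, 12, 20, 21)  // WAW R4: wait I3 write@10
I6 -> (12, 13, 14, 15)
I7 -> (22, 23, 27, 28)  // WAW R4: wait I5 write@21
I8 -> (29, 30, 34, 35)  // struct: MUL busy until I7 writes@28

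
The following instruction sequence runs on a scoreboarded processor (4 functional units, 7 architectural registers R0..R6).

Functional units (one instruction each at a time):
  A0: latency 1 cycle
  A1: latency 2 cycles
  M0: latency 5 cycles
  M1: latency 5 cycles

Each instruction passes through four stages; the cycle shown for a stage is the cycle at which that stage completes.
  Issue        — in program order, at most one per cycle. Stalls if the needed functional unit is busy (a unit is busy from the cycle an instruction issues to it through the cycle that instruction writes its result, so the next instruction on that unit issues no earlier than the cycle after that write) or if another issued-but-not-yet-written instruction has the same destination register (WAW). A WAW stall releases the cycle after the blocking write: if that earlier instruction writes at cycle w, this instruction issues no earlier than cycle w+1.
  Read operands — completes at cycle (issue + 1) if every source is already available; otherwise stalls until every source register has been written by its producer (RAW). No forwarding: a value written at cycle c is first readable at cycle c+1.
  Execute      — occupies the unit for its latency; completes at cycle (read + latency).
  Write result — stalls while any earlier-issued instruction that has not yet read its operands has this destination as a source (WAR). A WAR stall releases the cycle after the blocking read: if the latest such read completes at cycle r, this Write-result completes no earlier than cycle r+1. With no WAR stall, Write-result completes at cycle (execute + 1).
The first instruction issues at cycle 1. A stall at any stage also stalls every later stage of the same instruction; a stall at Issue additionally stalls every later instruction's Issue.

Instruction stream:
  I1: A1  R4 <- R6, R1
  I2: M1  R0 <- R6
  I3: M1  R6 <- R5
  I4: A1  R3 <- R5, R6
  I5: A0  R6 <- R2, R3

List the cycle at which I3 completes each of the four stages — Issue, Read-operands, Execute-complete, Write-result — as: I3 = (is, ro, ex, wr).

I3 = (10, 11, 16, 17)

[I1] 1/2/4/5
[I2] 2/3/8/9
[I3] 10/11/16/17  (struct: M1 busy until I2 writes@9)
[I4] 11/18/20/21  (RAW R6: wait I3 write@17)
[I5] 18/22/23/24  (WAW R6: wait I3 write@17; RAW R3: wait I4 write@21)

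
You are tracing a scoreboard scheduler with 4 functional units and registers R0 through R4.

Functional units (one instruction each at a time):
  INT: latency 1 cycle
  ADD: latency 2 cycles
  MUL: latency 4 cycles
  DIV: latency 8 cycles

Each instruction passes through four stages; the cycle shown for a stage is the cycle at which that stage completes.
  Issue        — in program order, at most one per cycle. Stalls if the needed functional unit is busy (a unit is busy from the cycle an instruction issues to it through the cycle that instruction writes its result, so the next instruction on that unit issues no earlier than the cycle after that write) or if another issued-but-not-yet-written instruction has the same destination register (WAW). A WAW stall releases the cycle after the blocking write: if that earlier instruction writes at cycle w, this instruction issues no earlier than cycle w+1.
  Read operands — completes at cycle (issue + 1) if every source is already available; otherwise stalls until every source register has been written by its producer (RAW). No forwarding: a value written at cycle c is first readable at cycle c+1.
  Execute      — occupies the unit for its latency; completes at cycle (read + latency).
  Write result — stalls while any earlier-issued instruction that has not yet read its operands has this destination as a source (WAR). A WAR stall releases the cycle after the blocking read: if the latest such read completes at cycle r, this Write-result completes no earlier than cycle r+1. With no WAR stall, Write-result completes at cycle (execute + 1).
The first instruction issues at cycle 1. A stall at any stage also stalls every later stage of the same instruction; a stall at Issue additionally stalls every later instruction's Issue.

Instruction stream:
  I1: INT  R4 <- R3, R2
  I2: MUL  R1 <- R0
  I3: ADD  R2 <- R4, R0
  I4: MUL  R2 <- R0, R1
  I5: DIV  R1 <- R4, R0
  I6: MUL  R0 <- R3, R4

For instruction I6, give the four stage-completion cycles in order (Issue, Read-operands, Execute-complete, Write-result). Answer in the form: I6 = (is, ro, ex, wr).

I6 = (16, 17, 21, 22)

t=1  I1 dispatched to INT
t=2  I1 operands ready · I2 dispatched to MUL
t=3  I1 complete · I2 operands ready · I3 dispatched to ADD
t=4  R4←I1
t=5  I3 operands ready
t=7  I2 complete · I3 complete
t=8  R1←I2 · R2←I3
t=9  I4 dispatched to MUL
t=10  I4 operands ready · I5 dispatched to DIV
t=11  I5 operands ready
t=14  I4 complete
t=15  R2←I4
t=16  I6 dispatched to MUL
t=17  I6 operands ready
t=19  I5 complete
t=20  R1←I5
t=21  I6 complete
t=22  R0←I6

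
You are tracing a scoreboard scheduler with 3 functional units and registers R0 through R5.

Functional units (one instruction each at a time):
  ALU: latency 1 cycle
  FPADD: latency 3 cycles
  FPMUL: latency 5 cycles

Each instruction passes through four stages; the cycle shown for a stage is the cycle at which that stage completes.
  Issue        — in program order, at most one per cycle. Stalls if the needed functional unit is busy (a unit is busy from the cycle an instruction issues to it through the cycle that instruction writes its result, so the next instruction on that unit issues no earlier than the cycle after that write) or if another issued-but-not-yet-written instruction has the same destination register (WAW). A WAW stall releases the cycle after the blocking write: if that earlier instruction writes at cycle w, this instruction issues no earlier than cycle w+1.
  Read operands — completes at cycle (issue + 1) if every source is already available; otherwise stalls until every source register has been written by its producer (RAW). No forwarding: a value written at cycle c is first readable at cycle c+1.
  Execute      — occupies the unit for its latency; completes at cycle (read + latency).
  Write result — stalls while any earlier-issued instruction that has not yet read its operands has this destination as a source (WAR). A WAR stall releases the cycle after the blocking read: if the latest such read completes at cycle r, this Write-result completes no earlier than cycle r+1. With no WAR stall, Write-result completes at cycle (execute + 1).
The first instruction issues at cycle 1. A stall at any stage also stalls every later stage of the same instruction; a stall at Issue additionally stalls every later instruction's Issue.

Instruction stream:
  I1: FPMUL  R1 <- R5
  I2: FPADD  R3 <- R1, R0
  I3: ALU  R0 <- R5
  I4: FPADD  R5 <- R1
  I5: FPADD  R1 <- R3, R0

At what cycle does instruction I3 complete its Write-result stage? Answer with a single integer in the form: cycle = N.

[1] issue I1 (FPMUL)
[2] I1 read-ops · issue I2 (FPADD)
[3] issue I3 (ALU)
[4] I3 read-ops
[5] I3 finished on ALU
[7] I1 finished on FPMUL
[8] I1→R1
[9] I2 read-ops
[10] I3→R0
[12] I2 finished on FPADD
[13] I2→R3
[14] issue I4 (FPADD)
[15] I4 read-ops
[18] I4 finished on FPADD
[19] I4→R5
[20] issue I5 (FPADD)
[21] I5 read-ops
[24] I5 finished on FPADD
[25] I5→R1

cycle = 10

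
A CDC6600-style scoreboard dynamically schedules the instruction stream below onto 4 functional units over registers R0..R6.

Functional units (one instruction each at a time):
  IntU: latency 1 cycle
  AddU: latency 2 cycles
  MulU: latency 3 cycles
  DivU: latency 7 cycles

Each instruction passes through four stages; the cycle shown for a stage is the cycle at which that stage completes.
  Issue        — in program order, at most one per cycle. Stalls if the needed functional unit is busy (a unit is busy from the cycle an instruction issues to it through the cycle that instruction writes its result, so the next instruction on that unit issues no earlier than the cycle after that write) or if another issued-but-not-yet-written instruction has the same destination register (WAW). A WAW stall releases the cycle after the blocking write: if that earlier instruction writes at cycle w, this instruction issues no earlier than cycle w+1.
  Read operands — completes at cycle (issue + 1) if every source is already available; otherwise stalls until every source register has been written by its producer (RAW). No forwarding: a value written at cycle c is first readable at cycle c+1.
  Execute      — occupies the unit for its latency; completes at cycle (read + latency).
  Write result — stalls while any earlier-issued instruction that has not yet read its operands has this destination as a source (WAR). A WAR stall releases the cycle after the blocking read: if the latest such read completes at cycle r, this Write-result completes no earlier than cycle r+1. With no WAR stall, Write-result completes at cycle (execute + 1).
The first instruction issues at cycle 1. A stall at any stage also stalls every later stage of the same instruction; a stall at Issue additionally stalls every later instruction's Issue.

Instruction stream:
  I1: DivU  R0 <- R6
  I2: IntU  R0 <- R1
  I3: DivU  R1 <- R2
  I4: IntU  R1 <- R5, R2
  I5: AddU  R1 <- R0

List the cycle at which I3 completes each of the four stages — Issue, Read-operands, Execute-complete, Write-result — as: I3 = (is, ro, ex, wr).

I3 = (12, 13, 20, 21)

[I1] 1/2/9/10
[I2] 11/12/13/14  (WAW R0: wait I1 write@10)
[I3] 12/13/20/21
[I4] 22/23/24/25  (WAW R1: wait I3 write@21)
[I5] 26/27/29/30  (WAW R1: wait I4 write@25)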